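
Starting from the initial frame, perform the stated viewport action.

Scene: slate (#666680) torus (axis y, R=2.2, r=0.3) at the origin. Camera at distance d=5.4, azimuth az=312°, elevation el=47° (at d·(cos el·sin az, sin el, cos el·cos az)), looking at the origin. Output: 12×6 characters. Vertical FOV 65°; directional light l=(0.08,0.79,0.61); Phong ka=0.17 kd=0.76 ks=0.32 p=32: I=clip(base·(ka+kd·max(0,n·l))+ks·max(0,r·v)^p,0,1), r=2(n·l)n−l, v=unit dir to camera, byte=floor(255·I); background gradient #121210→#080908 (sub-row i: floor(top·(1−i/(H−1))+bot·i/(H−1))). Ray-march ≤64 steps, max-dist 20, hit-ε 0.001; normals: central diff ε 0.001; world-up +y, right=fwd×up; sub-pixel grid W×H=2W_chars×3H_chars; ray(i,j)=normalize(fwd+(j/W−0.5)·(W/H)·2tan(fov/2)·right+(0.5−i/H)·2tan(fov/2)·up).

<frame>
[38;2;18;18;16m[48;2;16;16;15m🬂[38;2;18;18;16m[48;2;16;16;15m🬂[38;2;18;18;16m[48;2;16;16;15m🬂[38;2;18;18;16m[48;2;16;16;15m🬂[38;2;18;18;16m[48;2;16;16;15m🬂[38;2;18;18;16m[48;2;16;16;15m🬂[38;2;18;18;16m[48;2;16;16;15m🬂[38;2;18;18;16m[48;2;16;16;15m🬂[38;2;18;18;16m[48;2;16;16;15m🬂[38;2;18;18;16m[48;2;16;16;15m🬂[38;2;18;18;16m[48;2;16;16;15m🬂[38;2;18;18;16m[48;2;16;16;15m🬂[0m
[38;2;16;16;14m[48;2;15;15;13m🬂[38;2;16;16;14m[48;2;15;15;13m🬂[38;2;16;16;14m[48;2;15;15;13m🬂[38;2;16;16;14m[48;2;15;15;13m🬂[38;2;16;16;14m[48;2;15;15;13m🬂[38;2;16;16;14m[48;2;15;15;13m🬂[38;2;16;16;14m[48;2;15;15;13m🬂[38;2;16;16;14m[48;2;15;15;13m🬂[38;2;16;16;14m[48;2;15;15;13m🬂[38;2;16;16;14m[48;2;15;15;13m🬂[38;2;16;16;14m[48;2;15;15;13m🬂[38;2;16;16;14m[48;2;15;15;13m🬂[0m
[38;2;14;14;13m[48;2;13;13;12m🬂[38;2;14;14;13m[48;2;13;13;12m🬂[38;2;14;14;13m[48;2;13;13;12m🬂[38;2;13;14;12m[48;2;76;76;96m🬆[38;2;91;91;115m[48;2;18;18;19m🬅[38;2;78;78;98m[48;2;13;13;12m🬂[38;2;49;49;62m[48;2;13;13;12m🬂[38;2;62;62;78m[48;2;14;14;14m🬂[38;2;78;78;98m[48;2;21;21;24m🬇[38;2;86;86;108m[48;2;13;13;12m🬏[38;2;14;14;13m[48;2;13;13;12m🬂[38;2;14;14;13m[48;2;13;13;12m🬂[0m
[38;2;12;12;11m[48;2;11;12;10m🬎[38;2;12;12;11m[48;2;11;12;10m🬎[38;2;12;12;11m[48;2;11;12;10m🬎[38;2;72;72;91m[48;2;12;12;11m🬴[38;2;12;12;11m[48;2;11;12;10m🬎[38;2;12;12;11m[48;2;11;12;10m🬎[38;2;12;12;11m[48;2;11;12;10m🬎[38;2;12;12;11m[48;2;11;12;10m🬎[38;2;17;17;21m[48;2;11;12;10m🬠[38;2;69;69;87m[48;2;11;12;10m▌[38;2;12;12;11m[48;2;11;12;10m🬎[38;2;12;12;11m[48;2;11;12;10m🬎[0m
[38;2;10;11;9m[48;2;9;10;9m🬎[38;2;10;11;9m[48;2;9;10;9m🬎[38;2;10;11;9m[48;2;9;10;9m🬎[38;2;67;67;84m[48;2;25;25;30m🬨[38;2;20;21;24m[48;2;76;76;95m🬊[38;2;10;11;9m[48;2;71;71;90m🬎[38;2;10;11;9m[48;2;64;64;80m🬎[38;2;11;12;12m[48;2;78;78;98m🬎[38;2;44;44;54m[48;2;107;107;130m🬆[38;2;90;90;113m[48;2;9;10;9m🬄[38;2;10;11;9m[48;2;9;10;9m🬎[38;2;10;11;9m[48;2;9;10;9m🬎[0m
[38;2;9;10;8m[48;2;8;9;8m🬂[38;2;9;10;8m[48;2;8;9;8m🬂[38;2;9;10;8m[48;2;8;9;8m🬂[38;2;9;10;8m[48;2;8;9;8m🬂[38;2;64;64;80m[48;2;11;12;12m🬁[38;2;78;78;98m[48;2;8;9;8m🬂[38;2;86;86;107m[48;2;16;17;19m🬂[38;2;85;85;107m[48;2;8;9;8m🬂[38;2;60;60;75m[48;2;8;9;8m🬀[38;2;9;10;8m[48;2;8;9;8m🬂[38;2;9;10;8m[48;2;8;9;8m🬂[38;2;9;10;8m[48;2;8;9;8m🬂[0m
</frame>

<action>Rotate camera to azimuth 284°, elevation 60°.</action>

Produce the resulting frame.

<frame>
[38;2;18;18;16m[48;2;16;16;15m🬂[38;2;18;18;16m[48;2;16;16;15m🬂[38;2;18;18;16m[48;2;16;16;15m🬂[38;2;18;18;16m[48;2;16;16;15m🬂[38;2;18;18;16m[48;2;16;16;15m🬂[38;2;18;18;16m[48;2;16;16;15m🬂[38;2;18;18;16m[48;2;16;16;15m🬂[38;2;18;18;16m[48;2;16;16;15m🬂[38;2;18;18;16m[48;2;16;16;15m🬂[38;2;18;18;16m[48;2;16;16;15m🬂[38;2;18;18;16m[48;2;16;16;15m🬂[38;2;18;18;16m[48;2;16;16;15m🬂[0m
[38;2;16;16;14m[48;2;15;15;13m🬂[38;2;16;16;14m[48;2;15;15;13m🬂[38;2;16;16;14m[48;2;15;15;13m🬂[38;2;16;16;14m[48;2;15;15;13m🬂[38;2;15;15;13m[48;2;77;77;96m🬝[38;2;15;15;14m[48;2;79;79;98m🬎[38;2;15;15;14m[48;2;52;52;66m🬎[38;2;15;15;14m[48;2;70;70;87m🬎[38;2;16;16;14m[48;2;15;15;13m🬂[38;2;16;16;14m[48;2;15;15;13m🬂[38;2;16;16;14m[48;2;15;15;13m🬂[38;2;16;16;14m[48;2;15;15;13m🬂[0m
[38;2;14;14;13m[48;2;13;13;12m🬂[38;2;14;14;13m[48;2;13;13;12m🬂[38;2;14;14;13m[48;2;13;13;12m🬂[38;2;13;14;12m[48;2;83;83;104m🬆[38;2;78;78;97m[48;2;13;13;12m🬆[38;2;14;14;13m[48;2;13;13;12m🬂[38;2;14;14;13m[48;2;13;13;12m🬂[38;2;17;17;21m[48;2;13;13;12m🬁[38;2;58;58;73m[48;2;15;15;16m🬈[38;2;86;86;108m[48;2;13;13;12m🬏[38;2;14;14;13m[48;2;13;13;12m🬂[38;2;14;14;13m[48;2;13;13;12m🬂[0m
[38;2;12;12;11m[48;2;11;12;10m🬎[38;2;12;12;11m[48;2;11;12;10m🬎[38;2;12;12;11m[48;2;11;12;10m🬎[38;2;79;79;99m[48;2;12;12;11m🬴[38;2;12;12;11m[48;2;11;12;10m🬎[38;2;12;12;11m[48;2;11;12;10m🬎[38;2;12;12;11m[48;2;11;12;10m🬎[38;2;12;12;11m[48;2;11;12;10m🬎[38;2;17;17;21m[48;2;11;12;10m🬠[38;2;72;72;90m[48;2;11;12;10m▌[38;2;12;12;11m[48;2;11;12;10m🬎[38;2;12;12;11m[48;2;11;12;10m🬎[0m
[38;2;10;11;9m[48;2;9;10;9m🬎[38;2;10;11;9m[48;2;9;10;9m🬎[38;2;10;11;9m[48;2;9;10;9m🬎[38;2;75;75;94m[48;2;23;23;28m🬊[38;2;78;78;98m[48;2;10;11;9m🬱[38;2;62;62;78m[48;2;9;10;9m🬏[38;2;10;11;9m[48;2;9;10;9m🬎[38;2;10;11;9m[48;2;51;51;64m🬎[38;2;33;34;41m[48;2;92;92;112m🬆[38;2;94;94;116m[48;2;9;10;9m🬄[38;2;10;11;9m[48;2;9;10;9m🬎[38;2;10;11;9m[48;2;9;10;9m🬎[0m
[38;2;9;10;8m[48;2;8;9;8m🬂[38;2;9;10;8m[48;2;8;9;8m🬂[38;2;9;10;8m[48;2;8;9;8m🬂[38;2;9;10;8m[48;2;8;9;8m🬂[38;2;67;67;84m[48;2;13;14;15m🬁[38;2;70;70;88m[48;2;16;17;19m🬊[38;2;70;70;88m[48;2;8;9;8m🬎[38;2;73;73;91m[48;2;8;9;8m🬆[38;2;73;73;92m[48;2;8;9;8m🬀[38;2;9;10;8m[48;2;8;9;8m🬂[38;2;9;10;8m[48;2;8;9;8m🬂[38;2;9;10;8m[48;2;8;9;8m🬂[0m
</frame>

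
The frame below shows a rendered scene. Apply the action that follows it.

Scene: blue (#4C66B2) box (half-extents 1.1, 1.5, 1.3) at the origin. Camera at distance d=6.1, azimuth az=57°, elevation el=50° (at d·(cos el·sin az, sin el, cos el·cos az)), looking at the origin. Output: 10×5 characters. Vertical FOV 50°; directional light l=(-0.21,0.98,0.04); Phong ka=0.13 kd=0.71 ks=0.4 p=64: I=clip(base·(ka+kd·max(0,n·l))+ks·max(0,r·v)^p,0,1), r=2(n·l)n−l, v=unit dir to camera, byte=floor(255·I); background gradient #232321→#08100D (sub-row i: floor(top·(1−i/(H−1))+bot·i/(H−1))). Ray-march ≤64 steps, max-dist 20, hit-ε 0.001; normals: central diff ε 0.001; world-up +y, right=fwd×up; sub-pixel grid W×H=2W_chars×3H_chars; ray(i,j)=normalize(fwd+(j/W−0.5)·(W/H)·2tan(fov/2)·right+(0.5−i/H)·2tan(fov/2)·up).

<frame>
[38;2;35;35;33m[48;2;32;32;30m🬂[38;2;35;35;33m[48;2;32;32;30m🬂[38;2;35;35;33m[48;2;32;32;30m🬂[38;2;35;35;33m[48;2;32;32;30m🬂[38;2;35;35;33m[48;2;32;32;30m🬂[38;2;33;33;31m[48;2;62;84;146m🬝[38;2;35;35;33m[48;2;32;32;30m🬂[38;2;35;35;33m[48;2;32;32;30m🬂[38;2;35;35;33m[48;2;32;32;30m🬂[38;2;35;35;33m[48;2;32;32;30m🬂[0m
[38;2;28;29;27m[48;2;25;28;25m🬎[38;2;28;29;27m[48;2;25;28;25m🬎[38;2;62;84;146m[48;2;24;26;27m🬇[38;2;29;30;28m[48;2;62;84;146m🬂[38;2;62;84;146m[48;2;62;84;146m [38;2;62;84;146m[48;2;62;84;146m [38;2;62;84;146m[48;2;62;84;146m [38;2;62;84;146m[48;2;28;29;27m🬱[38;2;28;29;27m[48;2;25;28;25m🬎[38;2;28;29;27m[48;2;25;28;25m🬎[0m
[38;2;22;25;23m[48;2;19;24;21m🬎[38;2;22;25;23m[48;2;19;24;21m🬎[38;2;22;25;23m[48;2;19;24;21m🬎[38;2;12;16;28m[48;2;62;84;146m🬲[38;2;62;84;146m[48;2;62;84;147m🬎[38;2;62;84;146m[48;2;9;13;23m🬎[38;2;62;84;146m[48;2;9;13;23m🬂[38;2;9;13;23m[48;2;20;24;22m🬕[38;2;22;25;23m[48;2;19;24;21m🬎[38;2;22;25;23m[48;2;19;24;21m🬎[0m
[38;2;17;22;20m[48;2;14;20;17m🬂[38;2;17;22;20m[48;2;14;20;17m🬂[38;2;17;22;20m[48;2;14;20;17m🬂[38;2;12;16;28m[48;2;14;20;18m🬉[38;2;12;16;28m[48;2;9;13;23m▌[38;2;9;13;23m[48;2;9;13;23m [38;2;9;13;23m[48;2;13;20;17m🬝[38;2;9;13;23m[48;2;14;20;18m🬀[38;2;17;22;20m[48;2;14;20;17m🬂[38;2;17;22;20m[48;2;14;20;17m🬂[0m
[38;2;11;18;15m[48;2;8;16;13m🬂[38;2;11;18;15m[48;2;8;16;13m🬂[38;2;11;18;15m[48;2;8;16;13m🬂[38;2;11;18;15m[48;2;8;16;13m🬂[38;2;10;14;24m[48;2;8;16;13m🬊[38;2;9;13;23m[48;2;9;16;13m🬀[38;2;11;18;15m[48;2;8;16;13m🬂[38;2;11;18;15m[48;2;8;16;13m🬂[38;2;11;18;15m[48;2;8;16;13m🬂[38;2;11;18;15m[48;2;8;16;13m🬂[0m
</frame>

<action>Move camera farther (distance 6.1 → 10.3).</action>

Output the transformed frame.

<frame>
[38;2;35;35;33m[48;2;32;32;30m🬂[38;2;35;35;33m[48;2;32;32;30m🬂[38;2;35;35;33m[48;2;32;32;30m🬂[38;2;35;35;33m[48;2;32;32;30m🬂[38;2;35;35;33m[48;2;32;32;30m🬂[38;2;35;35;33m[48;2;32;32;30m🬂[38;2;35;35;33m[48;2;32;32;30m🬂[38;2;35;35;33m[48;2;32;32;30m🬂[38;2;35;35;33m[48;2;32;32;30m🬂[38;2;35;35;33m[48;2;32;32;30m🬂[0m
[38;2;28;29;27m[48;2;25;28;25m🬎[38;2;28;29;27m[48;2;25;28;25m🬎[38;2;28;29;27m[48;2;25;28;25m🬎[38;2;28;29;27m[48;2;25;28;25m🬎[38;2;27;29;27m[48;2;62;84;146m🬝[38;2;28;29;27m[48;2;62;84;146m🬎[38;2;28;29;27m[48;2;25;28;25m🬎[38;2;28;29;27m[48;2;25;28;25m🬎[38;2;28;29;27m[48;2;25;28;25m🬎[38;2;28;29;27m[48;2;25;28;25m🬎[0m
[38;2;22;25;23m[48;2;19;24;21m🬎[38;2;22;25;23m[48;2;19;24;21m🬎[38;2;22;25;23m[48;2;19;24;21m🬎[38;2;22;25;23m[48;2;19;24;21m🬎[38;2;12;16;28m[48;2;62;84;146m🬓[38;2;62;84;146m[48;2;9;13;23m🬎[38;2;62;84;146m[48;2;16;20;22m🬀[38;2;22;25;23m[48;2;19;24;21m🬎[38;2;22;25;23m[48;2;19;24;21m🬎[38;2;22;25;23m[48;2;19;24;21m🬎[0m
[38;2;17;22;20m[48;2;14;20;17m🬂[38;2;17;22;20m[48;2;14;20;17m🬂[38;2;17;22;20m[48;2;14;20;17m🬂[38;2;17;22;20m[48;2;14;20;17m🬂[38;2;12;16;28m[48;2;13;20;17m🬊[38;2;9;13;23m[48;2;13;20;17m🬆[38;2;9;13;23m[48;2;14;20;18m🬀[38;2;17;22;20m[48;2;14;20;17m🬂[38;2;17;22;20m[48;2;14;20;17m🬂[38;2;17;22;20m[48;2;14;20;17m🬂[0m
[38;2;11;18;15m[48;2;8;16;13m🬂[38;2;11;18;15m[48;2;8;16;13m🬂[38;2;11;18;15m[48;2;8;16;13m🬂[38;2;11;18;15m[48;2;8;16;13m🬂[38;2;11;18;15m[48;2;8;16;13m🬂[38;2;11;18;15m[48;2;8;16;13m🬂[38;2;11;18;15m[48;2;8;16;13m🬂[38;2;11;18;15m[48;2;8;16;13m🬂[38;2;11;18;15m[48;2;8;16;13m🬂[38;2;11;18;15m[48;2;8;16;13m🬂[0m
</frame>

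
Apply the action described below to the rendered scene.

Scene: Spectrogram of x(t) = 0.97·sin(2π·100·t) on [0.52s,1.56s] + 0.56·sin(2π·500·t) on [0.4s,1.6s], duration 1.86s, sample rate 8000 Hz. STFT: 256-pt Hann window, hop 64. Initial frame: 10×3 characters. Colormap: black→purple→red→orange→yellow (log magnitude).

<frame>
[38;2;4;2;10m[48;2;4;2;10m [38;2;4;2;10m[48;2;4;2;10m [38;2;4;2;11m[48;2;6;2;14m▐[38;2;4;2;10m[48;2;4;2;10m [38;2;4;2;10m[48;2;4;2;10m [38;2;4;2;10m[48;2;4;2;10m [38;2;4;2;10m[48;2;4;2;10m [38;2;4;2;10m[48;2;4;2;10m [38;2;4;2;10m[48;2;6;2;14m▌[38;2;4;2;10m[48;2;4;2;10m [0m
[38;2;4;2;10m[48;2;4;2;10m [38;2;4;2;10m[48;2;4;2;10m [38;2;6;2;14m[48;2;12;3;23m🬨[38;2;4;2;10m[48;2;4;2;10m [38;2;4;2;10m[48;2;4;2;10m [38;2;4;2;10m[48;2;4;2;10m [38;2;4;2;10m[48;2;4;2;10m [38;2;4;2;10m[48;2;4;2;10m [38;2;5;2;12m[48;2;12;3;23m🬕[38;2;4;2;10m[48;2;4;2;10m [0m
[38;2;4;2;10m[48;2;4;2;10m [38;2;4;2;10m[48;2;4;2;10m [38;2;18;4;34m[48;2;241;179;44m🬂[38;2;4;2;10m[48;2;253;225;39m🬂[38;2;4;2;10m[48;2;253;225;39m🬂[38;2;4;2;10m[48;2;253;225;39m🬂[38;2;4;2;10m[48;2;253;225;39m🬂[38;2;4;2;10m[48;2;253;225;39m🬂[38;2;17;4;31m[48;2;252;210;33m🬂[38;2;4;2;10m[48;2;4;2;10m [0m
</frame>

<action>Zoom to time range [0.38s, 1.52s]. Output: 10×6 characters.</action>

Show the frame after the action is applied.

<frame>
[38;2;6;2;13m[48;2;4;2;10m▌[38;2;4;2;11m[48;2;4;2;10m▌[38;2;4;2;10m[48;2;4;2;10m [38;2;4;2;10m[48;2;4;2;10m [38;2;4;2;10m[48;2;4;2;10m [38;2;4;2;10m[48;2;4;2;10m [38;2;4;2;10m[48;2;4;2;10m [38;2;4;2;10m[48;2;4;2;10m [38;2;4;2;10m[48;2;4;2;10m [38;2;4;2;10m[48;2;4;2;10m [0m
[38;2;6;2;14m[48;2;4;2;10m▌[38;2;4;2;11m[48;2;4;2;10m▌[38;2;4;2;10m[48;2;4;2;10m [38;2;4;2;10m[48;2;4;2;10m [38;2;4;2;10m[48;2;4;2;10m [38;2;4;2;10m[48;2;4;2;10m [38;2;4;2;10m[48;2;4;2;10m [38;2;4;2;10m[48;2;4;2;10m [38;2;4;2;10m[48;2;4;2;10m [38;2;4;2;10m[48;2;4;2;10m [0m
[38;2;4;2;10m[48;2;7;2;16m▐[38;2;4;2;10m[48;2;5;2;11m▐[38;2;4;2;10m[48;2;4;2;10m [38;2;4;2;10m[48;2;4;2;10m [38;2;4;2;10m[48;2;4;2;10m [38;2;4;2;10m[48;2;4;2;10m [38;2;4;2;10m[48;2;4;2;10m [38;2;4;2;10m[48;2;4;2;10m [38;2;4;2;10m[48;2;4;2;10m [38;2;4;2;10m[48;2;4;2;10m [0m
[38;2;4;2;10m[48;2;10;3;21m▐[38;2;4;2;10m[48;2;5;2;13m▐[38;2;4;2;10m[48;2;4;2;10m [38;2;4;2;10m[48;2;4;2;10m [38;2;4;2;10m[48;2;4;2;10m [38;2;4;2;10m[48;2;4;2;10m [38;2;4;2;10m[48;2;4;2;10m [38;2;4;2;10m[48;2;4;2;10m [38;2;4;2;10m[48;2;4;2;10m [38;2;4;2;10m[48;2;4;2;10m [0m
[38;2;10;3;21m[48;2;44;10;78m🬬[38;2;5;2;11m[48;2;11;3;22m🬨[38;2;4;2;10m[48;2;4;2;10m [38;2;4;2;10m[48;2;4;2;10m [38;2;4;2;10m[48;2;4;2;10m [38;2;4;2;10m[48;2;4;2;10m [38;2;4;2;10m[48;2;4;2;10m [38;2;4;2;10m[48;2;4;2;10m [38;2;4;2;10m[48;2;4;2;10m [38;2;4;2;10m[48;2;4;2;10m [0m
[38;2;231;150;46m[48;2;18;4;34m🬆[38;2;39;10;53m[48;2;253;225;39m🬋[38;2;9;3;19m[48;2;253;225;39m🬋[38;2;9;3;19m[48;2;253;225;39m🬋[38;2;9;3;19m[48;2;253;225;39m🬋[38;2;9;3;19m[48;2;253;225;39m🬋[38;2;9;3;19m[48;2;253;225;39m🬋[38;2;9;3;19m[48;2;253;225;39m🬋[38;2;9;3;19m[48;2;253;225;39m🬋[38;2;9;3;19m[48;2;253;225;39m🬋[0m
</frame>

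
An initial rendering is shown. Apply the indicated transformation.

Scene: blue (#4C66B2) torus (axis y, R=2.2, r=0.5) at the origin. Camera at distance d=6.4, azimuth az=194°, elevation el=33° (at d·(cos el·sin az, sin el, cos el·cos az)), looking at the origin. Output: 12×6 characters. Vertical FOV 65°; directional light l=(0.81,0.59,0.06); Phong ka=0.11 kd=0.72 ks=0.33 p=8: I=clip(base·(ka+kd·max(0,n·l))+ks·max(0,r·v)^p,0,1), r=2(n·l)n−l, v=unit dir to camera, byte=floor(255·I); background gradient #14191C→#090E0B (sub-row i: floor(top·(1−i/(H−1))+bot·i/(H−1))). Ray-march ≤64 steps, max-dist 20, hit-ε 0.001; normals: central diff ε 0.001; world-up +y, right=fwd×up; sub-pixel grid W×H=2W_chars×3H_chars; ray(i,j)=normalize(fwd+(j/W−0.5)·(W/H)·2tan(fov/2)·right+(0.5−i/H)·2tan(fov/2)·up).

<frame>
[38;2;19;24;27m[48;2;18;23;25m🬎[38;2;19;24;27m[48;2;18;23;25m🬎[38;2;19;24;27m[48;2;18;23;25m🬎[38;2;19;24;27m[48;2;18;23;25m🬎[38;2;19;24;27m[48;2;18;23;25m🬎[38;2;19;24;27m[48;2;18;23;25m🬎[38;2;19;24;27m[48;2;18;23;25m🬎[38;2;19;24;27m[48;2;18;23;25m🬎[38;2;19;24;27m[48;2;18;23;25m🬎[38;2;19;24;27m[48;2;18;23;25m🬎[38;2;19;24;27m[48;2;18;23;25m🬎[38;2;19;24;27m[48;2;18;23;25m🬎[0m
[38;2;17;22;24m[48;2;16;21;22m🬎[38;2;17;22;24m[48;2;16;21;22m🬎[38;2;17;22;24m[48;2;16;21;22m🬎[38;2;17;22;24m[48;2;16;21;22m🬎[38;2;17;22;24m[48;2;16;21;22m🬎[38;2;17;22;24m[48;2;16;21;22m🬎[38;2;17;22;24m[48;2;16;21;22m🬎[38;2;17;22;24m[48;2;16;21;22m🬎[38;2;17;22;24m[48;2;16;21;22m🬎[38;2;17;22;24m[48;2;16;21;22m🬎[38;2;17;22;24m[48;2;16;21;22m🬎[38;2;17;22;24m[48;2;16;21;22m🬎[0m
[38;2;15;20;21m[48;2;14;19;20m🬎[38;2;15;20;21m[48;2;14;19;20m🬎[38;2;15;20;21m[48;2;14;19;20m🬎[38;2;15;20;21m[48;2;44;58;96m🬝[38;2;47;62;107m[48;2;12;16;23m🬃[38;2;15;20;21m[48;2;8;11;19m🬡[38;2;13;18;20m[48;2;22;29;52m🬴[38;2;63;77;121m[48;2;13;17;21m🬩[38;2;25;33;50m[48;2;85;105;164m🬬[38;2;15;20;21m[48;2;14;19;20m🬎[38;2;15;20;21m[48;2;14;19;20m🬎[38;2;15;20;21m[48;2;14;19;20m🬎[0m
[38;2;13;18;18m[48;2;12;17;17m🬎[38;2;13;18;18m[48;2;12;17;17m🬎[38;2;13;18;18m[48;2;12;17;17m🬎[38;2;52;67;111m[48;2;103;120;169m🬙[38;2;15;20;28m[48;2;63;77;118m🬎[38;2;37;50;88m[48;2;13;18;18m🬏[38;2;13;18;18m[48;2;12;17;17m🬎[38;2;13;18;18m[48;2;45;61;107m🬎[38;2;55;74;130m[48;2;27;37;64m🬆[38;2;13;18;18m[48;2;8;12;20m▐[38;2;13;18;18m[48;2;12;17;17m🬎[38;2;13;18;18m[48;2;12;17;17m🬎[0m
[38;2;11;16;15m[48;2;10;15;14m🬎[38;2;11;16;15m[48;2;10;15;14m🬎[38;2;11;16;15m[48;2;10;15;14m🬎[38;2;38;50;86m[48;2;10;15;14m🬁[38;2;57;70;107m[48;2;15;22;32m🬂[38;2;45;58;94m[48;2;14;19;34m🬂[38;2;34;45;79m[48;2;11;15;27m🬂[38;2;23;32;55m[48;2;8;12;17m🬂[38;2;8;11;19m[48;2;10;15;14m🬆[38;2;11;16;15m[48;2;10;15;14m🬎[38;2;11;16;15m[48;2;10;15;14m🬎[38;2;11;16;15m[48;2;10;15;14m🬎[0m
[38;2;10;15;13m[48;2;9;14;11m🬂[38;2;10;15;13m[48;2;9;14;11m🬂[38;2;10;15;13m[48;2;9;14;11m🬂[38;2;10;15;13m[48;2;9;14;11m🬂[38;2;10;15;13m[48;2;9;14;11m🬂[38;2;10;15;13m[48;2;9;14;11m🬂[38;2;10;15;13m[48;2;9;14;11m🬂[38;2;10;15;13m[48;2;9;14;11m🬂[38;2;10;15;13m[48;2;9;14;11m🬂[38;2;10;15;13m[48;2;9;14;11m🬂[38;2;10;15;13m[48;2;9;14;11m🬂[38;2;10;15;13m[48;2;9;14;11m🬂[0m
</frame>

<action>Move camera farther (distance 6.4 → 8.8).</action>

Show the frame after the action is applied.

<frame>
[38;2;19;24;27m[48;2;18;23;25m🬎[38;2;19;24;27m[48;2;18;23;25m🬎[38;2;19;24;27m[48;2;18;23;25m🬎[38;2;19;24;27m[48;2;18;23;25m🬎[38;2;19;24;27m[48;2;18;23;25m🬎[38;2;19;24;27m[48;2;18;23;25m🬎[38;2;19;24;27m[48;2;18;23;25m🬎[38;2;19;24;27m[48;2;18;23;25m🬎[38;2;19;24;27m[48;2;18;23;25m🬎[38;2;19;24;27m[48;2;18;23;25m🬎[38;2;19;24;27m[48;2;18;23;25m🬎[38;2;19;24;27m[48;2;18;23;25m🬎[0m
[38;2;17;22;24m[48;2;16;21;22m🬎[38;2;17;22;24m[48;2;16;21;22m🬎[38;2;17;22;24m[48;2;16;21;22m🬎[38;2;17;22;24m[48;2;16;21;22m🬎[38;2;17;22;24m[48;2;16;21;22m🬎[38;2;17;22;24m[48;2;16;21;22m🬎[38;2;17;22;24m[48;2;16;21;22m🬎[38;2;17;22;24m[48;2;16;21;22m🬎[38;2;17;22;24m[48;2;16;21;22m🬎[38;2;17;22;24m[48;2;16;21;22m🬎[38;2;17;22;24m[48;2;16;21;22m🬎[38;2;17;22;24m[48;2;16;21;22m🬎[0m
[38;2;15;20;21m[48;2;14;19;20m🬎[38;2;15;20;21m[48;2;14;19;20m🬎[38;2;15;20;21m[48;2;14;19;20m🬎[38;2;15;20;21m[48;2;14;19;20m🬎[38;2;15;20;21m[48;2;16;21;37m🬝[38;2;30;41;70m[48;2;12;16;20m🬇[38;2;38;50;85m[48;2;12;16;20m🬋[38;2;15;20;21m[48;2;57;74;122m🬎[38;2;15;20;21m[48;2;14;19;20m🬎[38;2;15;20;21m[48;2;14;19;20m🬎[38;2;15;20;21m[48;2;14;19;20m🬎[38;2;15;20;21m[48;2;14;19;20m🬎[0m
[38;2;13;18;18m[48;2;12;17;17m🬎[38;2;13;18;18m[48;2;12;17;17m🬎[38;2;13;18;18m[48;2;12;17;17m🬎[38;2;13;18;18m[48;2;12;17;17m🬎[38;2;20;27;42m[48;2;75;91;138m🬯[38;2;13;18;18m[48;2;46;57;93m🬎[38;2;13;18;18m[48;2;29;40;69m🬎[38;2;63;84;147m[48;2;17;23;35m🬁[38;2;24;33;57m[48;2;11;16;18m🬀[38;2;13;18;18m[48;2;12;17;17m🬎[38;2;13;18;18m[48;2;12;17;17m🬎[38;2;13;18;18m[48;2;12;17;17m🬎[0m
[38;2;11;16;15m[48;2;10;15;14m🬎[38;2;11;16;15m[48;2;10;15;14m🬎[38;2;11;16;15m[48;2;10;15;14m🬎[38;2;11;16;15m[48;2;10;15;14m🬎[38;2;11;16;15m[48;2;10;15;14m🬎[38;2;8;11;19m[48;2;10;15;14m🬂[38;2;8;11;19m[48;2;10;15;14m🬂[38;2;8;11;19m[48;2;10;15;14m🬀[38;2;11;16;15m[48;2;10;15;14m🬎[38;2;11;16;15m[48;2;10;15;14m🬎[38;2;11;16;15m[48;2;10;15;14m🬎[38;2;11;16;15m[48;2;10;15;14m🬎[0m
[38;2;10;15;13m[48;2;9;14;11m🬂[38;2;10;15;13m[48;2;9;14;11m🬂[38;2;10;15;13m[48;2;9;14;11m🬂[38;2;10;15;13m[48;2;9;14;11m🬂[38;2;10;15;13m[48;2;9;14;11m🬂[38;2;10;15;13m[48;2;9;14;11m🬂[38;2;10;15;13m[48;2;9;14;11m🬂[38;2;10;15;13m[48;2;9;14;11m🬂[38;2;10;15;13m[48;2;9;14;11m🬂[38;2;10;15;13m[48;2;9;14;11m🬂[38;2;10;15;13m[48;2;9;14;11m🬂[38;2;10;15;13m[48;2;9;14;11m🬂[0m
</frame>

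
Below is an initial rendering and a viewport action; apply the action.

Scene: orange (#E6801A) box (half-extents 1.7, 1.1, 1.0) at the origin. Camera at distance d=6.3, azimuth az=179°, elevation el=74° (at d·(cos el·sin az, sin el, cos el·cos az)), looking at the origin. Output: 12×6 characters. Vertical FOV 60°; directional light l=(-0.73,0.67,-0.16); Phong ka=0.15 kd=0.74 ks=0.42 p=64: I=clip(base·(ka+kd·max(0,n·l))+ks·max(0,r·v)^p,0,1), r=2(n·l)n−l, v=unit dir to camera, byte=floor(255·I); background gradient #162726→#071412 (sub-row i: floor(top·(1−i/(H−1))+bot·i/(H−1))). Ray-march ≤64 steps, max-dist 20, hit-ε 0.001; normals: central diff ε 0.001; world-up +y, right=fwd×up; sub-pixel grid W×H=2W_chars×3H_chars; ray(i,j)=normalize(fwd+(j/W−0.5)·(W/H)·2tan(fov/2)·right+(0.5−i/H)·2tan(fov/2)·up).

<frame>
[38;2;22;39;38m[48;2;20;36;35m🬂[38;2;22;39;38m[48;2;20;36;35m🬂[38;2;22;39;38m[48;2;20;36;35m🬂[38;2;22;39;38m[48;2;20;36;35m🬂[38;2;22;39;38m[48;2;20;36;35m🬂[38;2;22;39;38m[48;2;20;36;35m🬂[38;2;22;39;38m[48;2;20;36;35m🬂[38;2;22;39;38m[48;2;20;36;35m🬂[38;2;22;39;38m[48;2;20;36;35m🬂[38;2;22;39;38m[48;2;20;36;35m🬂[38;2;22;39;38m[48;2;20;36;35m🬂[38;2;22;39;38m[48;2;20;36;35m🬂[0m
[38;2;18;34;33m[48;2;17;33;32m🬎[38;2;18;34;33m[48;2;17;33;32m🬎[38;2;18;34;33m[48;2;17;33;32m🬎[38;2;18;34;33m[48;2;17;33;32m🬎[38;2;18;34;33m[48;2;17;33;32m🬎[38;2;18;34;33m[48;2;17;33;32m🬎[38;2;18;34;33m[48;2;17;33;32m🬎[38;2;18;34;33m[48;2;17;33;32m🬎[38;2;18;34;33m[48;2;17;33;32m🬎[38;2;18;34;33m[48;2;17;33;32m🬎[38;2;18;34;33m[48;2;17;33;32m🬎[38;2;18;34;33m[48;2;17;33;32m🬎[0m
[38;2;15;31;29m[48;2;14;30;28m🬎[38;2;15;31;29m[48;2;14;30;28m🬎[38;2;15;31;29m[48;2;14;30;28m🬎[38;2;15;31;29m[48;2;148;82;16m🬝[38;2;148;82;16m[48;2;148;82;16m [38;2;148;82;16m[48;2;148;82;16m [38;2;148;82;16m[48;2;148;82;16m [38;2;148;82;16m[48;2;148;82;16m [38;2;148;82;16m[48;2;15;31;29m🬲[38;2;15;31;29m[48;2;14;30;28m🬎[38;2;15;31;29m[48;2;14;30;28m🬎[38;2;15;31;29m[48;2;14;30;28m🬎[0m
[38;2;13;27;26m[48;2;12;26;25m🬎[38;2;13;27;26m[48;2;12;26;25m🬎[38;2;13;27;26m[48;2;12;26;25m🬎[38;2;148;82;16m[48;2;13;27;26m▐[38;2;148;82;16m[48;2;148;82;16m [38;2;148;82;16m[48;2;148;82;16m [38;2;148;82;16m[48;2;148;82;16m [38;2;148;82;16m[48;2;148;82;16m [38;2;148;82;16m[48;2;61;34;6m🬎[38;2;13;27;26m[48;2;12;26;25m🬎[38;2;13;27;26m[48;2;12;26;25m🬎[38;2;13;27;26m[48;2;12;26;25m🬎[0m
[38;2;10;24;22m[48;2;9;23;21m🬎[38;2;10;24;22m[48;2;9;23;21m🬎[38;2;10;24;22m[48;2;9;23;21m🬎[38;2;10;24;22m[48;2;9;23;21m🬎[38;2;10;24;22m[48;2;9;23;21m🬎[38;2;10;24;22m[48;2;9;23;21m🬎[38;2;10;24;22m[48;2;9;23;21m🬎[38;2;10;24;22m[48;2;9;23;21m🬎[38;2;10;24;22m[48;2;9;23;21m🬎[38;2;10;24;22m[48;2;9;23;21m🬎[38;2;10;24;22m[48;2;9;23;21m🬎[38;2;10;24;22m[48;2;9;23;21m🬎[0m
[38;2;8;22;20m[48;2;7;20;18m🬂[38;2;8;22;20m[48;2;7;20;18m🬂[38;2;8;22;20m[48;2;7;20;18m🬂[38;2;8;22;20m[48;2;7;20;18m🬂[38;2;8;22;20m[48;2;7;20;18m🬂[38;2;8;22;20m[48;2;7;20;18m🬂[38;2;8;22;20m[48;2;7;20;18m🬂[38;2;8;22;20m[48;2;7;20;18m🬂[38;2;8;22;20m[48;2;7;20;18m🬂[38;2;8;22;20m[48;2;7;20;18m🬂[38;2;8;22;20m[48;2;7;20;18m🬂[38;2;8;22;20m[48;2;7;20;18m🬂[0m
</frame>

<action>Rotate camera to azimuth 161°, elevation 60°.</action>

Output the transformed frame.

<frame>
[38;2;22;39;38m[48;2;20;36;35m🬂[38;2;22;39;38m[48;2;20;36;35m🬂[38;2;22;39;38m[48;2;20;36;35m🬂[38;2;22;39;38m[48;2;20;36;35m🬂[38;2;22;39;38m[48;2;20;36;35m🬂[38;2;22;39;38m[48;2;20;36;35m🬂[38;2;22;39;38m[48;2;20;36;35m🬂[38;2;22;39;38m[48;2;20;36;35m🬂[38;2;22;39;38m[48;2;20;36;35m🬂[38;2;22;39;38m[48;2;20;36;35m🬂[38;2;22;39;38m[48;2;20;36;35m🬂[38;2;22;39;38m[48;2;20;36;35m🬂[0m
[38;2;18;34;33m[48;2;17;33;32m🬎[38;2;18;34;33m[48;2;17;33;32m🬎[38;2;18;34;33m[48;2;17;33;32m🬎[38;2;18;34;33m[48;2;17;33;32m🬎[38;2;18;34;33m[48;2;17;33;32m🬎[38;2;18;34;33m[48;2;17;33;32m🬎[38;2;18;34;33m[48;2;148;82;16m🬝[38;2;18;34;33m[48;2;148;82;16m🬎[38;2;18;34;33m[48;2;17;33;32m🬎[38;2;18;34;33m[48;2;17;33;32m🬎[38;2;18;34;33m[48;2;17;33;32m🬎[38;2;18;34;33m[48;2;17;33;32m🬎[0m
[38;2;15;31;29m[48;2;14;30;28m🬎[38;2;15;31;29m[48;2;14;30;28m🬎[38;2;15;31;29m[48;2;14;30;28m🬎[38;2;148;82;16m[48;2;15;31;29m🬦[38;2;16;32;30m[48;2;148;82;16m🬀[38;2;148;82;16m[48;2;148;82;16m [38;2;148;82;16m[48;2;148;82;16m [38;2;148;82;16m[48;2;148;82;16m [38;2;148;82;16m[48;2;15;31;29m🬲[38;2;15;31;29m[48;2;14;30;28m🬎[38;2;15;31;29m[48;2;14;30;28m🬎[38;2;15;31;29m[48;2;14;30;28m🬎[0m
[38;2;13;27;26m[48;2;12;26;25m🬎[38;2;13;27;26m[48;2;12;26;25m🬎[38;2;13;27;26m[48;2;12;26;25m🬎[38;2;13;27;26m[48;2;12;26;25m🬎[38;2;148;82;16m[48;2;148;82;16m [38;2;148;82;16m[48;2;61;34;6m🬎[38;2;148;82;16m[48;2;61;34;6m🬆[38;2;148;82;16m[48;2;61;34;6m🬂[38;2;61;34;6m[48;2;12;26;25m🬕[38;2;13;27;26m[48;2;12;26;25m🬎[38;2;13;27;26m[48;2;12;26;25m🬎[38;2;13;27;26m[48;2;12;26;25m🬎[0m
[38;2;10;24;22m[48;2;9;23;21m🬎[38;2;10;24;22m[48;2;9;23;21m🬎[38;2;10;24;22m[48;2;9;23;21m🬎[38;2;10;24;22m[48;2;9;23;21m🬎[38;2;61;34;6m[48;2;9;23;21m🬊[38;2;61;34;6m[48;2;9;23;21m🬆[38;2;61;34;6m[48;2;9;23;21m🬂[38;2;10;24;22m[48;2;9;23;21m🬎[38;2;10;24;22m[48;2;9;23;21m🬎[38;2;10;24;22m[48;2;9;23;21m🬎[38;2;10;24;22m[48;2;9;23;21m🬎[38;2;10;24;22m[48;2;9;23;21m🬎[0m
[38;2;8;22;20m[48;2;7;20;18m🬂[38;2;8;22;20m[48;2;7;20;18m🬂[38;2;8;22;20m[48;2;7;20;18m🬂[38;2;8;22;20m[48;2;7;20;18m🬂[38;2;8;22;20m[48;2;7;20;18m🬂[38;2;8;22;20m[48;2;7;20;18m🬂[38;2;8;22;20m[48;2;7;20;18m🬂[38;2;8;22;20m[48;2;7;20;18m🬂[38;2;8;22;20m[48;2;7;20;18m🬂[38;2;8;22;20m[48;2;7;20;18m🬂[38;2;8;22;20m[48;2;7;20;18m🬂[38;2;8;22;20m[48;2;7;20;18m🬂[0m
</frame>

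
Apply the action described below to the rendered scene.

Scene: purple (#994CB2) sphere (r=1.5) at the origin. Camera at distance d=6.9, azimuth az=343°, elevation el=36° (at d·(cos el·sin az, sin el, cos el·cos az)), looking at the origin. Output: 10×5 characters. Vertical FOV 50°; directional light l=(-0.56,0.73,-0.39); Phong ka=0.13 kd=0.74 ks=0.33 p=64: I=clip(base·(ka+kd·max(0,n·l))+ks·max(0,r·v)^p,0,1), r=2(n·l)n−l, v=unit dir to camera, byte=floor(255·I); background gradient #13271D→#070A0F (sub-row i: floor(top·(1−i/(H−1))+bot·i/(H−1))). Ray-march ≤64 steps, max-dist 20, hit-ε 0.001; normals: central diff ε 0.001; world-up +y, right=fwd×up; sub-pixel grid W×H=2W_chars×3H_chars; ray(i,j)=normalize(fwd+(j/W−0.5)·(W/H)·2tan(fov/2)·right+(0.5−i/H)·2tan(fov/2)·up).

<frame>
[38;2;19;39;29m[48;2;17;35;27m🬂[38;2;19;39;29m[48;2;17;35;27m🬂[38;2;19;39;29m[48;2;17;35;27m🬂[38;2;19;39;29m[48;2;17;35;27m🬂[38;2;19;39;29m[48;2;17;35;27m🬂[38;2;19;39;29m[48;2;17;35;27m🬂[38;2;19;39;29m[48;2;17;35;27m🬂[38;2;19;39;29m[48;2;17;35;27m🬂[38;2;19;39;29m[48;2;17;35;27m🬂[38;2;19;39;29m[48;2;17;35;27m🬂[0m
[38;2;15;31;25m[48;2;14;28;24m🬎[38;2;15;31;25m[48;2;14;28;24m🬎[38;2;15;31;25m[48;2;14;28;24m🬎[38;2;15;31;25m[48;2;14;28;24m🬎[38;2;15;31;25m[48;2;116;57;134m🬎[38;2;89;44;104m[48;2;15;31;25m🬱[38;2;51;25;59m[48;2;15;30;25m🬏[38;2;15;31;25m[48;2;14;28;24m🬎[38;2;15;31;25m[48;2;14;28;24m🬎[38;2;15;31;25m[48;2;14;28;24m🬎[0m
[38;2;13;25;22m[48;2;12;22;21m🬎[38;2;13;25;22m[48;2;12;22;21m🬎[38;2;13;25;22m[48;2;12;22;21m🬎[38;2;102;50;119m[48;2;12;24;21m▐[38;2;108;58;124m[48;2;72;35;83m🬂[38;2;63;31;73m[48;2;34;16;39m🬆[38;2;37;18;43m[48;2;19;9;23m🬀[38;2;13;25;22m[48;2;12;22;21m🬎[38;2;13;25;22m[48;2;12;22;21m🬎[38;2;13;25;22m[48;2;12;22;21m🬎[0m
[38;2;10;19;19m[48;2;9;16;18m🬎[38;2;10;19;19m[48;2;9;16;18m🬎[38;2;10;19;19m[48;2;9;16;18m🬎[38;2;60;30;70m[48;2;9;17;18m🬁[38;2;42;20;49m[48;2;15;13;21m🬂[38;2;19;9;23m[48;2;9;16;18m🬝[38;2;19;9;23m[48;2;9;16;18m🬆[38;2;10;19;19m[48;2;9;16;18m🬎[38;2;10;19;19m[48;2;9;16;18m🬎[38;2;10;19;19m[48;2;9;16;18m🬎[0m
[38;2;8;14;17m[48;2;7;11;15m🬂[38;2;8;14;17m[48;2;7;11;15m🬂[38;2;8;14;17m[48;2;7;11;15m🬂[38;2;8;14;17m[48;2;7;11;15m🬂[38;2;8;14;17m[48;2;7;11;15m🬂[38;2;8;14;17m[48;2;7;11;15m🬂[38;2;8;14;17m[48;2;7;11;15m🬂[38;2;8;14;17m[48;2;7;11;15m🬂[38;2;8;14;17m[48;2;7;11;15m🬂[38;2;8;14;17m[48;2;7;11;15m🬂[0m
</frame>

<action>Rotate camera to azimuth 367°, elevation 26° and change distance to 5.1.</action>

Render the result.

<frame>
[38;2;19;39;29m[48;2;17;35;27m🬂[38;2;19;39;29m[48;2;17;35;27m🬂[38;2;19;39;29m[48;2;17;35;27m🬂[38;2;19;39;29m[48;2;17;35;27m🬂[38;2;19;39;29m[48;2;17;35;27m🬂[38;2;19;39;29m[48;2;17;35;27m🬂[38;2;19;39;29m[48;2;17;35;27m🬂[38;2;19;39;29m[48;2;17;35;27m🬂[38;2;19;39;29m[48;2;17;35;27m🬂[38;2;19;39;29m[48;2;17;35;27m🬂[0m
[38;2;15;31;25m[48;2;14;28;24m🬎[38;2;15;31;25m[48;2;14;28;24m🬎[38;2;15;31;25m[48;2;14;28;24m🬎[38;2;15;31;25m[48;2;94;46;109m🬆[38;2;141;89;157m[48;2;75;37;87m🬄[38;2;77;38;90m[48;2;47;23;55m🬆[38;2;62;30;72m[48;2;28;19;34m🬄[38;2;15;30;25m[48;2;19;9;23m🬬[38;2;15;31;25m[48;2;14;28;24m🬎[38;2;15;31;25m[48;2;14;28;24m🬎[0m
[38;2;13;25;22m[48;2;12;22;21m🬎[38;2;13;25;22m[48;2;12;22;21m🬎[38;2;13;25;22m[48;2;12;22;21m🬎[38;2;64;31;75m[48;2;39;19;45m🬆[38;2;45;22;52m[48;2;24;12;29m🬂[38;2;31;15;37m[48;2;19;9;23m🬀[38;2;19;9;23m[48;2;19;9;23m [38;2;19;9;23m[48;2;12;24;21m▌[38;2;13;25;22m[48;2;12;22;21m🬎[38;2;13;25;22m[48;2;12;22;21m🬎[0m
[38;2;10;19;19m[48;2;9;16;18m🬎[38;2;10;19;19m[48;2;9;16;18m🬎[38;2;10;19;19m[48;2;9;16;18m🬎[38;2;20;9;24m[48;2;9;16;18m🬬[38;2;19;9;23m[48;2;19;9;23m [38;2;19;9;23m[48;2;19;9;23m [38;2;19;9;23m[48;2;19;9;23m [38;2;19;9;23m[48;2;9;17;18m🬄[38;2;10;19;19m[48;2;9;16;18m🬎[38;2;10;19;19m[48;2;9;16;18m🬎[0m
[38;2;8;14;17m[48;2;7;11;15m🬂[38;2;8;14;17m[48;2;7;11;15m🬂[38;2;8;14;17m[48;2;7;11;15m🬂[38;2;8;14;17m[48;2;7;11;15m🬂[38;2;19;9;23m[48;2;7;11;15m🬂[38;2;19;9;23m[48;2;7;11;15m🬂[38;2;19;9;23m[48;2;7;11;15m🬀[38;2;8;14;17m[48;2;7;11;15m🬂[38;2;8;14;17m[48;2;7;11;15m🬂[38;2;8;14;17m[48;2;7;11;15m🬂[0m
</frame>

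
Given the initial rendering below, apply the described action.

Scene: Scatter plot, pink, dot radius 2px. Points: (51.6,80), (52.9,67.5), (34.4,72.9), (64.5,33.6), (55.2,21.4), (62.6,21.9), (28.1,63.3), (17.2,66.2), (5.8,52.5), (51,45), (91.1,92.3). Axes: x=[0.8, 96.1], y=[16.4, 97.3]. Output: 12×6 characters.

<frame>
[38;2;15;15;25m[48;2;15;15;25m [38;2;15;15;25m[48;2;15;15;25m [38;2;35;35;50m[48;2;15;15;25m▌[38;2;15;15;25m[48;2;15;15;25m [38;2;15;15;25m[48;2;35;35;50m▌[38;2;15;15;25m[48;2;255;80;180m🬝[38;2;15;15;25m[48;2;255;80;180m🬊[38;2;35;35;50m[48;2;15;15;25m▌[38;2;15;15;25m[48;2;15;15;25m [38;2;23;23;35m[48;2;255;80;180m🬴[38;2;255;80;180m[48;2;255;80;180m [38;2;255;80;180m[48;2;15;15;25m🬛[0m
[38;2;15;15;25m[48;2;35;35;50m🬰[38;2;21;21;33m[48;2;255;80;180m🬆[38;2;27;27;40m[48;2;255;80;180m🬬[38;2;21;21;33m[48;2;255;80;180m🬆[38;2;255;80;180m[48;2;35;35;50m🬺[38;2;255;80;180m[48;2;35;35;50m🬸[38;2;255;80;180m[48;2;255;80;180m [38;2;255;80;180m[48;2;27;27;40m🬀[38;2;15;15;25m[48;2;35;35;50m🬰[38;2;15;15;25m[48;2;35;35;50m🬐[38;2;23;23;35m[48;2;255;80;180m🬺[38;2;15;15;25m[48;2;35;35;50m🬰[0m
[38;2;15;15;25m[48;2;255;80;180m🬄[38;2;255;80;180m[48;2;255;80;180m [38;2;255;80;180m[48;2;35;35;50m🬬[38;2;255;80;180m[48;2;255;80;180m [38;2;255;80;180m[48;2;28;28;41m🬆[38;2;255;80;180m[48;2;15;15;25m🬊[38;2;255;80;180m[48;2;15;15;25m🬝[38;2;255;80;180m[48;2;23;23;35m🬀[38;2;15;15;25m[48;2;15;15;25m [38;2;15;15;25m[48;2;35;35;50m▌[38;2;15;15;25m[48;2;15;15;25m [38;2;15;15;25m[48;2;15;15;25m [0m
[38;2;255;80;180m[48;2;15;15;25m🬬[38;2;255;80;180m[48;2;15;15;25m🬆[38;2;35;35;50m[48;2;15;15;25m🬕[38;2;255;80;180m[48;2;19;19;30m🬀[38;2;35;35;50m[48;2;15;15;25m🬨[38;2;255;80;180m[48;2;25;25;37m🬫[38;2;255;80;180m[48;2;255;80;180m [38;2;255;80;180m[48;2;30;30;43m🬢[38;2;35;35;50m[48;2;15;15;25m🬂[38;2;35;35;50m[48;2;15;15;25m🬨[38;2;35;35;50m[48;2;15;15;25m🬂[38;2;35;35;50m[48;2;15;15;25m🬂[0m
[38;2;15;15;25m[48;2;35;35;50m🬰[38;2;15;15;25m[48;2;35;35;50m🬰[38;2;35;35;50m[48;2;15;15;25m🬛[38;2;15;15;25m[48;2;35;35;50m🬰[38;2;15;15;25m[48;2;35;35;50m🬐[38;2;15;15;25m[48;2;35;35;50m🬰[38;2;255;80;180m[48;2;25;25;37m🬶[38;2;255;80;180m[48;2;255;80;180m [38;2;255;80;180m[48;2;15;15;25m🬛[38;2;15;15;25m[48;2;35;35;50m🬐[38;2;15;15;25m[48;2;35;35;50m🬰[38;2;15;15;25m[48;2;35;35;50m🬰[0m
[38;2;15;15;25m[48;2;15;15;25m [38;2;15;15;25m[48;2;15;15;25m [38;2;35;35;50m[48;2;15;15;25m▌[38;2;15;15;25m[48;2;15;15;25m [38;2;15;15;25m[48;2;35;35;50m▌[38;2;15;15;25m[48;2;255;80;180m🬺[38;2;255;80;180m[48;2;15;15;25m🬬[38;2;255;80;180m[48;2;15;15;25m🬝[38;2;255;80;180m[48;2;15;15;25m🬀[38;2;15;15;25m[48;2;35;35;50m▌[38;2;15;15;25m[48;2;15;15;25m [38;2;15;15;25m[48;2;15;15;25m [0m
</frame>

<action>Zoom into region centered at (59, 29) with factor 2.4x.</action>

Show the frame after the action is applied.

<frame>
[38;2;15;15;25m[48;2;15;15;25m [38;2;15;15;25m[48;2;15;15;25m [38;2;255;80;180m[48;2;28;28;41m🬊[38;2;255;80;180m[48;2;15;15;25m🬝[38;2;255;80;180m[48;2;27;27;40m🬀[38;2;15;15;25m[48;2;15;15;25m [38;2;15;15;25m[48;2;15;15;25m [38;2;35;35;50m[48;2;15;15;25m▌[38;2;15;15;25m[48;2;15;15;25m [38;2;15;15;25m[48;2;35;35;50m▌[38;2;15;15;25m[48;2;15;15;25m [38;2;15;15;25m[48;2;15;15;25m [0m
[38;2;15;15;25m[48;2;35;35;50m🬰[38;2;15;15;25m[48;2;35;35;50m🬰[38;2;35;35;50m[48;2;15;15;25m🬛[38;2;15;15;25m[48;2;35;35;50m🬰[38;2;15;15;25m[48;2;35;35;50m🬐[38;2;15;15;25m[48;2;35;35;50m🬰[38;2;23;23;35m[48;2;255;80;180m🬝[38;2;28;28;41m[48;2;255;80;180m🬊[38;2;15;15;25m[48;2;35;35;50m🬰[38;2;15;15;25m[48;2;35;35;50m🬐[38;2;15;15;25m[48;2;35;35;50m🬰[38;2;15;15;25m[48;2;35;35;50m🬰[0m
[38;2;15;15;25m[48;2;15;15;25m [38;2;15;15;25m[48;2;15;15;25m [38;2;35;35;50m[48;2;15;15;25m▌[38;2;15;15;25m[48;2;15;15;25m [38;2;15;15;25m[48;2;35;35;50m▌[38;2;15;15;25m[48;2;15;15;25m [38;2;255;80;180m[48;2;15;15;25m🬊[38;2;255;80;180m[48;2;15;15;25m🬝[38;2;255;80;180m[48;2;15;15;25m🬀[38;2;15;15;25m[48;2;35;35;50m▌[38;2;15;15;25m[48;2;15;15;25m [38;2;15;15;25m[48;2;15;15;25m [0m
[38;2;35;35;50m[48;2;15;15;25m🬂[38;2;35;35;50m[48;2;15;15;25m🬂[38;2;35;35;50m[48;2;15;15;25m🬕[38;2;35;35;50m[48;2;15;15;25m🬂[38;2;28;28;41m[48;2;255;80;180m🬆[38;2;23;23;35m[48;2;255;80;180m🬬[38;2;28;28;41m[48;2;255;80;180m🬆[38;2;27;27;40m[48;2;255;80;180m🬬[38;2;35;35;50m[48;2;15;15;25m🬂[38;2;35;35;50m[48;2;15;15;25m🬨[38;2;35;35;50m[48;2;15;15;25m🬂[38;2;35;35;50m[48;2;15;15;25m🬂[0m
[38;2;15;15;25m[48;2;35;35;50m🬰[38;2;15;15;25m[48;2;35;35;50m🬰[38;2;35;35;50m[48;2;15;15;25m🬛[38;2;23;23;35m[48;2;255;80;180m🬺[38;2;255;80;180m[48;2;15;15;25m🬬[38;2;255;80;180m[48;2;21;21;33m🬆[38;2;255;80;180m[48;2;15;15;25m🬬[38;2;255;80;180m[48;2;28;28;41m🬆[38;2;15;15;25m[48;2;35;35;50m🬰[38;2;15;15;25m[48;2;35;35;50m🬐[38;2;15;15;25m[48;2;35;35;50m🬰[38;2;15;15;25m[48;2;35;35;50m🬰[0m
[38;2;15;15;25m[48;2;15;15;25m [38;2;15;15;25m[48;2;15;15;25m [38;2;35;35;50m[48;2;15;15;25m▌[38;2;15;15;25m[48;2;15;15;25m [38;2;15;15;25m[48;2;35;35;50m▌[38;2;15;15;25m[48;2;15;15;25m [38;2;15;15;25m[48;2;15;15;25m [38;2;35;35;50m[48;2;15;15;25m▌[38;2;15;15;25m[48;2;15;15;25m [38;2;15;15;25m[48;2;35;35;50m▌[38;2;15;15;25m[48;2;15;15;25m [38;2;15;15;25m[48;2;15;15;25m [0m
</frame>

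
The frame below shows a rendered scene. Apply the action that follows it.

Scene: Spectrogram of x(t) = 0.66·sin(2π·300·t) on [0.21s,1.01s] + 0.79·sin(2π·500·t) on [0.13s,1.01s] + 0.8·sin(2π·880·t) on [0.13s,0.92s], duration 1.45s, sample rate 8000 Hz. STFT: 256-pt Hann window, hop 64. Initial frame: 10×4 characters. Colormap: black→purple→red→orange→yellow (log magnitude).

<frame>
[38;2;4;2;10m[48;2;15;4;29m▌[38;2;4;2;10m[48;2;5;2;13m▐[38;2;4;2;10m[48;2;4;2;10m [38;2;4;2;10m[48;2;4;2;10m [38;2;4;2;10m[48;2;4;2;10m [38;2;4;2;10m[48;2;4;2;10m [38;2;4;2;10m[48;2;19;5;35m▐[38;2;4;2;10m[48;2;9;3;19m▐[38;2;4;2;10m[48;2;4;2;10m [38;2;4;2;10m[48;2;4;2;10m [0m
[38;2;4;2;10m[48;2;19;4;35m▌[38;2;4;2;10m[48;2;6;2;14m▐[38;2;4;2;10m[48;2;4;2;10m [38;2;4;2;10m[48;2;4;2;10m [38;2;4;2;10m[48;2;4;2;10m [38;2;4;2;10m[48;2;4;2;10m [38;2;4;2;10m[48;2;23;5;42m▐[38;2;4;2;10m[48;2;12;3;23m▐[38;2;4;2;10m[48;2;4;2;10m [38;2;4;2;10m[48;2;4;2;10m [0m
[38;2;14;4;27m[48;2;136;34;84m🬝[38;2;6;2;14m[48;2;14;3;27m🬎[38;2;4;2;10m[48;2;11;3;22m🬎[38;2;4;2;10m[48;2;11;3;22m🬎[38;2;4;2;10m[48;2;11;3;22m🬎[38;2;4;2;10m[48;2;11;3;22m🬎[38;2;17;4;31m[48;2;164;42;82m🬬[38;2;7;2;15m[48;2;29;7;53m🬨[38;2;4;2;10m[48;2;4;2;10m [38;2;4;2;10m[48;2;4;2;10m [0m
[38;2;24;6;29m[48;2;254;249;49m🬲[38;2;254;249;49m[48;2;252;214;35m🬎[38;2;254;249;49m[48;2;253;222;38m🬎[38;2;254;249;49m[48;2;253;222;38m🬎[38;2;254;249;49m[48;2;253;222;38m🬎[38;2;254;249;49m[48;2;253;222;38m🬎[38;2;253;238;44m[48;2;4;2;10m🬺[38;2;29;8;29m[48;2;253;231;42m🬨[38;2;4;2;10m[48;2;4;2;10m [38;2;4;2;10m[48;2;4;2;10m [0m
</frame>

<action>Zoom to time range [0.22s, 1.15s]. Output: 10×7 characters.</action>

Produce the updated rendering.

<frame>
[38;2;4;2;10m[48;2;4;2;10m [38;2;4;2;10m[48;2;4;2;10m [38;2;4;2;10m[48;2;4;2;10m [38;2;4;2;10m[48;2;4;2;10m [38;2;4;2;10m[48;2;4;2;10m [38;2;4;2;10m[48;2;4;2;10m [38;2;4;2;10m[48;2;4;2;10m [38;2;4;2;10m[48;2;16;4;31m▌[38;2;4;2;10m[48;2;9;3;18m▌[38;2;4;2;10m[48;2;4;2;10m [0m
[38;2;4;2;10m[48;2;4;2;10m [38;2;4;2;10m[48;2;4;2;10m [38;2;4;2;10m[48;2;4;2;10m [38;2;4;2;10m[48;2;4;2;10m [38;2;4;2;10m[48;2;4;2;10m [38;2;4;2;10m[48;2;4;2;10m [38;2;4;2;10m[48;2;4;2;10m [38;2;4;2;10m[48;2;17;4;33m▌[38;2;4;2;10m[48;2;9;3;19m▌[38;2;4;2;10m[48;2;4;2;10m [0m
[38;2;4;2;10m[48;2;4;2;10m [38;2;4;2;10m[48;2;4;2;10m [38;2;4;2;10m[48;2;4;2;10m [38;2;4;2;10m[48;2;4;2;10m [38;2;4;2;10m[48;2;4;2;10m [38;2;4;2;10m[48;2;4;2;10m [38;2;4;2;10m[48;2;4;2;10m [38;2;4;2;10m[48;2;20;5;36m▌[38;2;4;2;10m[48;2;11;3;22m▌[38;2;4;2;10m[48;2;4;2;10m [0m
[38;2;4;2;10m[48;2;4;2;10m [38;2;4;2;10m[48;2;4;2;10m [38;2;4;2;10m[48;2;4;2;10m [38;2;4;2;10m[48;2;4;2;10m [38;2;4;2;10m[48;2;4;2;10m [38;2;4;2;10m[48;2;4;2;10m [38;2;4;2;10m[48;2;4;2;10m [38;2;4;2;10m[48;2;24;5;45m▌[38;2;4;2;10m[48;2;14;3;28m▌[38;2;4;2;10m[48;2;4;2;10m [0m
[38;2;4;2;10m[48;2;4;2;11m🬎[38;2;4;2;10m[48;2;4;2;11m🬎[38;2;4;2;10m[48;2;4;2;11m🬎[38;2;4;2;10m[48;2;4;2;11m🬎[38;2;4;2;10m[48;2;4;2;11m🬎[38;2;4;2;10m[48;2;4;2;11m🬎[38;2;4;2;10m[48;2;4;2;11m🬎[38;2;4;2;10m[48;2;40;9;71m▌[38;2;4;2;10m[48;2;23;6;43m▌[38;2;4;2;10m[48;2;4;2;10m [0m
[38;2;254;249;49m[48;2;14;4;28m🬋[38;2;254;249;49m[48;2;14;4;28m🬋[38;2;254;249;49m[48;2;14;4;28m🬋[38;2;254;249;49m[48;2;14;4;28m🬋[38;2;254;249;49m[48;2;15;4;28m🬋[38;2;254;249;49m[48;2;14;4;28m🬋[38;2;254;249;49m[48;2;15;4;28m🬋[38;2;254;248;49m[48;2;85;21;55m🬋[38;2;22;5;37m[48;2;194;50;80m🬝[38;2;4;2;10m[48;2;4;2;10m [0m
[38;2;253;235;43m[48;2;17;4;31m🬎[38;2;253;235;43m[48;2;17;4;31m🬎[38;2;253;235;43m[48;2;17;4;31m🬎[38;2;253;235;43m[48;2;17;4;31m🬎[38;2;253;235;43m[48;2;17;4;31m🬎[38;2;253;235;43m[48;2;17;4;31m🬎[38;2;253;235;43m[48;2;17;4;31m🬎[38;2;253;235;43m[48;2;25;6;44m🬎[38;2;253;235;43m[48;2;110;31;53m🬎[38;2;4;2;10m[48;2;4;2;10m [0m
</frame>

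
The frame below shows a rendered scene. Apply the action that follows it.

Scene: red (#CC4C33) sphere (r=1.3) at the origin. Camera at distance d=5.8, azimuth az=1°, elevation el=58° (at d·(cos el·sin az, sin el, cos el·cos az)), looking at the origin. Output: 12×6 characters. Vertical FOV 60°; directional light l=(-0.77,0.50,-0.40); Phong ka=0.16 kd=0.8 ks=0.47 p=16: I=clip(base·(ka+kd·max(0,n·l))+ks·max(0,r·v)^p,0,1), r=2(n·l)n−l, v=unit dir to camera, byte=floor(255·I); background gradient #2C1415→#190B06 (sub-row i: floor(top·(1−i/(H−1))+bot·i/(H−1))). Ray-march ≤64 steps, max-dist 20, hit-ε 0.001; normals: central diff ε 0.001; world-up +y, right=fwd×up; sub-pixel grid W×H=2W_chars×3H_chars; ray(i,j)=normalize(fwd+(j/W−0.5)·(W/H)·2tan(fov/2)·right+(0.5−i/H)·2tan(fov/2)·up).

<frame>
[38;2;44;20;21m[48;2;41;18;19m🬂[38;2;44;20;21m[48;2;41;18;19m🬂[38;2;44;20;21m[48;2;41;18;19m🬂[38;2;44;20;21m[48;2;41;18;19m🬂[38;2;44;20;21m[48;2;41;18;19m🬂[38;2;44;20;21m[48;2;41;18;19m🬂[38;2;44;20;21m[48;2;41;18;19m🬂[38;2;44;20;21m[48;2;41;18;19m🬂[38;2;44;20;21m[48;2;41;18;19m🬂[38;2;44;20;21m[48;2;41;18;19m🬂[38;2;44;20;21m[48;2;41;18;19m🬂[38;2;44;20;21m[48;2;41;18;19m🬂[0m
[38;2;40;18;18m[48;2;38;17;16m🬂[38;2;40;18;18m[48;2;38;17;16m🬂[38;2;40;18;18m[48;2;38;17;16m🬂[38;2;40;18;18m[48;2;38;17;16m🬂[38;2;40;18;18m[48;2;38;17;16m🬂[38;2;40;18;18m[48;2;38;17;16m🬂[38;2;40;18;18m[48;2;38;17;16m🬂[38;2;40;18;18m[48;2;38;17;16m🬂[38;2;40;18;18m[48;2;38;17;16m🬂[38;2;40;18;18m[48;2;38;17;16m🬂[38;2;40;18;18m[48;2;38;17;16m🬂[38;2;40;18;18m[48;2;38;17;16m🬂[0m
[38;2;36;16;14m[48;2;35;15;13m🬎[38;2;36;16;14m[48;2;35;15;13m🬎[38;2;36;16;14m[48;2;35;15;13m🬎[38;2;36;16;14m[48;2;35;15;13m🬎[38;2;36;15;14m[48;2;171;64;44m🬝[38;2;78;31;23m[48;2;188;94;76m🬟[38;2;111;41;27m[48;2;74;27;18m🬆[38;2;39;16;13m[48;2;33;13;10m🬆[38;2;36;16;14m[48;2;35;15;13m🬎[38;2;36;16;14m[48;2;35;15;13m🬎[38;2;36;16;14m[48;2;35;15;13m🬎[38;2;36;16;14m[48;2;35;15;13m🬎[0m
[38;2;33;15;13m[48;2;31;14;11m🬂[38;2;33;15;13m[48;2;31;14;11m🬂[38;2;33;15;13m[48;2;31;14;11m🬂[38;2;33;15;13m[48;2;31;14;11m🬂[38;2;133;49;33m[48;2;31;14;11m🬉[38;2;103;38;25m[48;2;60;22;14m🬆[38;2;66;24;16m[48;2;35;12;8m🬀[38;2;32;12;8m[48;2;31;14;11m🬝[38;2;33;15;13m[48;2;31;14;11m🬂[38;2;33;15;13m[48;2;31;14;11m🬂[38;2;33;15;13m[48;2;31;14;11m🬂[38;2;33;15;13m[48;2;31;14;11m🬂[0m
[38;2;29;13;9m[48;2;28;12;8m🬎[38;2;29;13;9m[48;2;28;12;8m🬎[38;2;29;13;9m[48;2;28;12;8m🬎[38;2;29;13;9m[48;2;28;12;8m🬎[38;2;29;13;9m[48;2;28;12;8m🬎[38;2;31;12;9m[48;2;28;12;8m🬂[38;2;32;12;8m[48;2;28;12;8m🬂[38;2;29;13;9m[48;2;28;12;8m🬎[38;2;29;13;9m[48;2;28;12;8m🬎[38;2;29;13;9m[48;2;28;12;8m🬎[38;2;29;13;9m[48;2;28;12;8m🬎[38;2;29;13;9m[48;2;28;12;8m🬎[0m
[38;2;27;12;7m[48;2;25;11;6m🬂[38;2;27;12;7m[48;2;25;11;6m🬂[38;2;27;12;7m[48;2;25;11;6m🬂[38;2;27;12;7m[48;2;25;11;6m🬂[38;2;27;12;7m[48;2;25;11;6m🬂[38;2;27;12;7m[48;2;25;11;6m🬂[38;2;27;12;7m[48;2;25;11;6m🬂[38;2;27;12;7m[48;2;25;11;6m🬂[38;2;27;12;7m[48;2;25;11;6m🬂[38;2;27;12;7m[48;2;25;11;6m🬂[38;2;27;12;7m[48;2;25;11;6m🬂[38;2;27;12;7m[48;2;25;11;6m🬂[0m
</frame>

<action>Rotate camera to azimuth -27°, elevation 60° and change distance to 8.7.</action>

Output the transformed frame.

<frame>
[38;2;44;20;21m[48;2;41;18;19m🬂[38;2;44;20;21m[48;2;41;18;19m🬂[38;2;44;20;21m[48;2;41;18;19m🬂[38;2;44;20;21m[48;2;41;18;19m🬂[38;2;44;20;21m[48;2;41;18;19m🬂[38;2;44;20;21m[48;2;41;18;19m🬂[38;2;44;20;21m[48;2;41;18;19m🬂[38;2;44;20;21m[48;2;41;18;19m🬂[38;2;44;20;21m[48;2;41;18;19m🬂[38;2;44;20;21m[48;2;41;18;19m🬂[38;2;44;20;21m[48;2;41;18;19m🬂[38;2;44;20;21m[48;2;41;18;19m🬂[0m
[38;2;40;18;18m[48;2;38;17;16m🬂[38;2;40;18;18m[48;2;38;17;16m🬂[38;2;40;18;18m[48;2;38;17;16m🬂[38;2;40;18;18m[48;2;38;17;16m🬂[38;2;40;18;18m[48;2;38;17;16m🬂[38;2;40;18;18m[48;2;38;17;16m🬂[38;2;40;18;18m[48;2;38;17;16m🬂[38;2;40;18;18m[48;2;38;17;16m🬂[38;2;40;18;18m[48;2;38;17;16m🬂[38;2;40;18;18m[48;2;38;17;16m🬂[38;2;40;18;18m[48;2;38;17;16m🬂[38;2;40;18;18m[48;2;38;17;16m🬂[0m
[38;2;36;16;14m[48;2;35;15;13m🬎[38;2;36;16;14m[48;2;35;15;13m🬎[38;2;36;16;14m[48;2;35;15;13m🬎[38;2;36;16;14m[48;2;35;15;13m🬎[38;2;36;16;14m[48;2;35;15;13m🬎[38;2;36;16;14m[48;2;175;69;48m🬆[38;2;42;16;13m[48;2;111;41;27m🬨[38;2;36;15;14m[48;2;32;12;8m🬬[38;2;36;16;14m[48;2;35;15;13m🬎[38;2;36;16;14m[48;2;35;15;13m🬎[38;2;36;16;14m[48;2;35;15;13m🬎[38;2;36;16;14m[48;2;35;15;13m🬎[0m
[38;2;33;15;13m[48;2;31;14;11m🬂[38;2;33;15;13m[48;2;31;14;11m🬂[38;2;33;15;13m[48;2;31;14;11m🬂[38;2;33;15;13m[48;2;31;14;11m🬂[38;2;33;15;13m[48;2;31;14;11m🬂[38;2;165;67;47m[48;2;59;23;16m🬎[38;2;92;34;22m[48;2;38;14;9m🬄[38;2;32;12;8m[48;2;31;14;11m🬄[38;2;33;15;13m[48;2;31;14;11m🬂[38;2;33;15;13m[48;2;31;14;11m🬂[38;2;33;15;13m[48;2;31;14;11m🬂[38;2;33;15;13m[48;2;31;14;11m🬂[0m
[38;2;29;13;9m[48;2;28;12;8m🬎[38;2;29;13;9m[48;2;28;12;8m🬎[38;2;29;13;9m[48;2;28;12;8m🬎[38;2;29;13;9m[48;2;28;12;8m🬎[38;2;29;13;9m[48;2;28;12;8m🬎[38;2;29;13;9m[48;2;28;12;8m🬎[38;2;29;13;9m[48;2;28;12;8m🬎[38;2;29;13;9m[48;2;28;12;8m🬎[38;2;29;13;9m[48;2;28;12;8m🬎[38;2;29;13;9m[48;2;28;12;8m🬎[38;2;29;13;9m[48;2;28;12;8m🬎[38;2;29;13;9m[48;2;28;12;8m🬎[0m
[38;2;27;12;7m[48;2;25;11;6m🬂[38;2;27;12;7m[48;2;25;11;6m🬂[38;2;27;12;7m[48;2;25;11;6m🬂[38;2;27;12;7m[48;2;25;11;6m🬂[38;2;27;12;7m[48;2;25;11;6m🬂[38;2;27;12;7m[48;2;25;11;6m🬂[38;2;27;12;7m[48;2;25;11;6m🬂[38;2;27;12;7m[48;2;25;11;6m🬂[38;2;27;12;7m[48;2;25;11;6m🬂[38;2;27;12;7m[48;2;25;11;6m🬂[38;2;27;12;7m[48;2;25;11;6m🬂[38;2;27;12;7m[48;2;25;11;6m🬂[0m
</frame>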